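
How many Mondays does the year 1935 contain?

52

January 1, 1935 is a Tuesday.
That's 365 days from start to end, counting both.
365 = 7 × 52 + 1, so there are 52 full weeks plus 1 extra day.
Each full week contributes one Monday: 52 so far.
The 1 extra day is Tuesday — none qualify.
Total: 52 + 0 = 52.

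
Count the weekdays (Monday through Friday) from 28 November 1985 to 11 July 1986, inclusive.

162

28 November 1985 is a Thursday.
That's 226 days from start to end, counting both.
226 = 7 × 32 + 2, so there are 32 full weeks plus 2 extra days.
Each full week contributes 5 weekdays (Mon–Fri): 32 × 5 = 160.
The 2 extra days are Thu, Fri — 2 of them qualify.
Total: 160 + 2 = 162.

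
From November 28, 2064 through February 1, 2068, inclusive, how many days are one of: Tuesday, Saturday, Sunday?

November 28, 2064 is a Friday.
The range spans 1161 days (inclusive of both endpoints).
1161 = 7 × 165 + 6, so there are 165 full weeks plus 6 extra days.
Each full week contributes 3 days from the set (Tue, Sat, Sun): 165 × 3 = 495.
The 6 extra days are Friday, Saturday, Sunday, Monday, Tuesday, Wednesday — 3 of them qualify.
Total: 495 + 3 = 498.

498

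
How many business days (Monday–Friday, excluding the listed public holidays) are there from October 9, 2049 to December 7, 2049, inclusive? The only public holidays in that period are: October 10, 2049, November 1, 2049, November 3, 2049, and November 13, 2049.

October 9, 2049 is a Saturday.
That's 60 days from start to end, counting both.
60 = 7 × 8 + 4, so there are 8 full weeks plus 4 extra days.
Each full week contributes 5 weekdays (Mon–Fri): 8 × 5 = 40.
The 4 extra days are Saturday, Sunday, Monday, Tuesday — 2 of them qualify.
Total: 40 + 2 = 42.
Holidays: October 10, 2049 (Sun); November 1, 2049 (Mon); November 3, 2049 (Wed); November 13, 2049 (Sat).
2 of the 4 holidays fall on weekdays; the rest are weekends and were already excluded.
Business days: 42 − 2 = 40.

40 business days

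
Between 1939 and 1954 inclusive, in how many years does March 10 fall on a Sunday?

2

Day of week of March 10 in each year:
1939: Fri, 1940: Sun ✓, 1941: Mon, 1942: Tue, 1943: Wed, 1944: Fri, 1945: Sat, 1946: Sun ✓, 1947: Mon, 1948: Wed, 1949: Thu, 1950: Fri, 1951: Sat, 1952: Mon, 1953: Tue, 1954: Wed
Sundays: 1940, 1946.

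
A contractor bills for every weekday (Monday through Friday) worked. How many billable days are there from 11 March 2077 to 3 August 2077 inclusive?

11 March 2077 is a Thursday.
That's 146 days from start to end, counting both.
146 = 7 × 20 + 6, so there are 20 full weeks plus 6 extra days.
Each full week contributes 5 weekdays (Mon–Fri): 20 × 5 = 100.
The 6 extra days are Thursday, Friday, Saturday, Sunday, Monday, Tuesday — 4 of them qualify.
Total: 100 + 4 = 104.

104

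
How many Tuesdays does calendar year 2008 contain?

53

2008-01-01 is a Tuesday.
That's 366 days from start to end, counting both.
366 = 7 × 52 + 2, so there are 52 full weeks plus 2 extra days.
Each full week contributes one Tuesday: 52 so far.
The 2 extra days are Tue, Wed — 1 of them qualifies.
Total: 52 + 1 = 53.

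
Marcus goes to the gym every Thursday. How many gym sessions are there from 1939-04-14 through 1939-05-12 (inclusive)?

4 Thursdays

1939-04-14 is a Friday.
The range spans 29 days (inclusive of both endpoints).
29 = 7 × 4 + 1, so there are 4 full weeks plus 1 extra day.
Each full week contributes one Thursday: 4 so far.
The 1 extra day is Fri — none qualify.
Total: 4 + 0 = 4.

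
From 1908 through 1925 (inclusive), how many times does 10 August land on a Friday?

Day of week of August 10 in each year:
1908: Mon, 1909: Tue, 1910: Wed, 1911: Thu, 1912: Sat, 1913: Sun, 1914: Mon, 1915: Tue, 1916: Thu, 1917: Fri ✓, 1918: Sat, 1919: Sun, 1920: Tue, 1921: Wed, 1922: Thu, 1923: Fri ✓, 1924: Sun, 1925: Mon
Fridays: 1917, 1923.

2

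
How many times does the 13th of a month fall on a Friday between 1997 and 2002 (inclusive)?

10

Friday-the-13ths by year:
1997: Jun
1998: Feb, Mar, Nov
1999: Aug
2000: Oct
2001: Apr, Jul
2002: Sep, Dec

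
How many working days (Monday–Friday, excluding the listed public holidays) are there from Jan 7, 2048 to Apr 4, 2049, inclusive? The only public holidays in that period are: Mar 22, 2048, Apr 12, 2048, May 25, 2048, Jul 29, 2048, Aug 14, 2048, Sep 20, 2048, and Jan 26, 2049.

320

Jan 7, 2048 is a Tuesday.
That's 454 days from start to end, counting both.
454 = 7 × 64 + 6, so there are 64 full weeks plus 6 extra days.
Each full week contributes 5 weekdays (Mon–Fri): 64 × 5 = 320.
The 6 extra days are Tuesday, Wednesday, Thursday, Friday, Saturday, Sunday — 4 of them qualify.
Total: 320 + 4 = 324.
Holidays: Mar 22, 2048 (Sun); Apr 12, 2048 (Sun); May 25, 2048 (Mon); Jul 29, 2048 (Wed); Aug 14, 2048 (Fri); Sep 20, 2048 (Sun); Jan 26, 2049 (Tue).
4 of the 7 holidays fall on weekdays; the rest are weekends and were already excluded.
Business days: 324 − 4 = 320.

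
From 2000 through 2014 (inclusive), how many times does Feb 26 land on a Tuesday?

3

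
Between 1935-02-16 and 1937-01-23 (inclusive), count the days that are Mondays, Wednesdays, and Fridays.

1935-02-16 is a Saturday.
That's 708 days from start to end, counting both.
708 = 7 × 101 + 1, so there are 101 full weeks plus 1 extra day.
Each full week contributes 3 days from the set (Mon, Wed, Fri): 101 × 3 = 303.
The 1 extra day is Saturday — none qualify.
Total: 303 + 0 = 303.

303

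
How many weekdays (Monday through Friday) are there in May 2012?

23

May 1, 2012 is a Tuesday.
The range spans 31 days (inclusive of both endpoints).
31 = 7 × 4 + 3, so there are 4 full weeks plus 3 extra days.
Each full week contributes 5 weekdays (Mon–Fri): 4 × 5 = 20.
The 3 extra days are Tuesday, Wednesday, Thursday — 3 of them qualify.
Total: 20 + 3 = 23.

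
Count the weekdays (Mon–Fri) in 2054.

January 1, 2054 is a Thursday.
From January 1, 2054 to December 31, 2054 is 365 days inclusive.
365 = 7 × 52 + 1, so there are 52 full weeks plus 1 extra day.
Each full week contributes 5 weekdays (Mon–Fri): 52 × 5 = 260.
The 1 extra day is Thursday — 1 of them qualifies.
Total: 260 + 1 = 261.

261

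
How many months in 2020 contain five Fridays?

A month has five Fridays exactly when Friday falls within its first (length − 28) days.
Jan: 31 days, starts Wed → 5 of Wed, Thu, Fri ✓
Feb: 29 days, starts Sat → 5 of Sat
Mar: 31 days, starts Sun → 5 of Sun, Mon, Tue
Apr: 30 days, starts Wed → 5 of Wed, Thu
May: 31 days, starts Fri → 5 of Fri, Sat, Sun ✓
Jun: 30 days, starts Mon → 5 of Mon, Tue
Jul: 31 days, starts Wed → 5 of Wed, Thu, Fri ✓
Aug: 31 days, starts Sat → 5 of Sat, Sun, Mon
Sep: 30 days, starts Tue → 5 of Tue, Wed
Oct: 31 days, starts Thu → 5 of Thu, Fri, Sat ✓
Nov: 30 days, starts Sun → 5 of Sun, Mon
Dec: 31 days, starts Tue → 5 of Tue, Wed, Thu
Months with five Fridays: Jan, May, Jul, Oct.

4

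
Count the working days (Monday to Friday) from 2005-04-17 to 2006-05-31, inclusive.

2005-04-17 is a Sunday.
From 2005-04-17 to 2006-05-31 is 410 days inclusive.
410 = 7 × 58 + 4, so there are 58 full weeks plus 4 extra days.
Each full week contributes 5 weekdays (Mon–Fri): 58 × 5 = 290.
The 4 extra days are Sunday, Monday, Tuesday, Wednesday — 3 of them qualify.
Total: 290 + 3 = 293.

293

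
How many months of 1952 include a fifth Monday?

4

A month has five Mondays exactly when Monday falls within its first (length − 28) days.
Jan: 31 days, starts Tue → 5 of Tue, Wed, Thu
Feb: 29 days, starts Fri → 5 of Fri
Mar: 31 days, starts Sat → 5 of Sat, Sun, Mon ✓
Apr: 30 days, starts Tue → 5 of Tue, Wed
May: 31 days, starts Thu → 5 of Thu, Fri, Sat
Jun: 30 days, starts Sun → 5 of Sun, Mon ✓
Jul: 31 days, starts Tue → 5 of Tue, Wed, Thu
Aug: 31 days, starts Fri → 5 of Fri, Sat, Sun
Sep: 30 days, starts Mon → 5 of Mon, Tue ✓
Oct: 31 days, starts Wed → 5 of Wed, Thu, Fri
Nov: 30 days, starts Sat → 5 of Sat, Sun
Dec: 31 days, starts Mon → 5 of Mon, Tue, Wed ✓
Months with five Mondays: Mar, Jun, Sep, Dec.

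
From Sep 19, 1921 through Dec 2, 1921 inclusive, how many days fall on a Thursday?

11

Sep 19, 1921 is a Monday.
The range spans 75 days (inclusive of both endpoints).
75 = 7 × 10 + 5, so there are 10 full weeks plus 5 extra days.
Each full week contributes one Thursday: 10 so far.
The 5 extra days are Mon, Tue, Wed, Thu, Fri — 1 of them qualifies.
Total: 10 + 1 = 11.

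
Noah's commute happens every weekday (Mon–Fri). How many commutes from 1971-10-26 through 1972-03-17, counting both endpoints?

104 weekdays

1971-10-26 is a Tuesday.
That's 144 days from start to end, counting both.
144 = 7 × 20 + 4, so there are 20 full weeks plus 4 extra days.
Each full week contributes 5 weekdays (Mon–Fri): 20 × 5 = 100.
The 4 extra days are Tue, Wed, Thu, Fri — 4 of them qualify.
Total: 100 + 4 = 104.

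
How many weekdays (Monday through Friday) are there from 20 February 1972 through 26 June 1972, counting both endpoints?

91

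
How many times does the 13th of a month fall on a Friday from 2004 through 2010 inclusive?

Friday-the-13ths by year:
2004: Feb, Aug
2005: May
2006: Jan, Oct
2007: Apr, Jul
2008: Jun
2009: Feb, Mar, Nov
2010: Aug

12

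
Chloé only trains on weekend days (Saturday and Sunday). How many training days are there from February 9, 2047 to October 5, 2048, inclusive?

February 9, 2047 is a Saturday.
The range spans 605 days (inclusive of both endpoints).
605 = 7 × 86 + 3, so there are 86 full weeks plus 3 extra days.
Each full week contributes 2 weekend days (Sat, Sun): 86 × 2 = 172.
The 3 extra days are Saturday, Sunday, Monday — 2 of them qualify.
Total: 172 + 2 = 174.

174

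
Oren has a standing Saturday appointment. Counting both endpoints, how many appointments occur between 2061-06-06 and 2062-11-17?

2061-06-06 is a Monday.
That's 530 days from start to end, counting both.
530 = 7 × 75 + 5, so there are 75 full weeks plus 5 extra days.
Each full week contributes one Saturday: 75 so far.
The 5 extra days are Mon, Tue, Wed, Thu, Fri — none qualify.
Total: 75 + 0 = 75.

75 Saturdays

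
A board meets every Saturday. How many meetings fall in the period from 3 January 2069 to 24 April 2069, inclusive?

16 Saturdays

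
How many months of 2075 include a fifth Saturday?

A month has five Saturdays exactly when Saturday falls within its first (length − 28) days.
Jan: 31 days, starts Tue → 5 of Tue, Wed, Thu
Feb: 28 days, starts Fri → 5 of (none)
Mar: 31 days, starts Fri → 5 of Fri, Sat, Sun ✓
Apr: 30 days, starts Mon → 5 of Mon, Tue
May: 31 days, starts Wed → 5 of Wed, Thu, Fri
Jun: 30 days, starts Sat → 5 of Sat, Sun ✓
Jul: 31 days, starts Mon → 5 of Mon, Tue, Wed
Aug: 31 days, starts Thu → 5 of Thu, Fri, Sat ✓
Sep: 30 days, starts Sun → 5 of Sun, Mon
Oct: 31 days, starts Tue → 5 of Tue, Wed, Thu
Nov: 30 days, starts Fri → 5 of Fri, Sat ✓
Dec: 31 days, starts Sun → 5 of Sun, Mon, Tue
Months with five Saturdays: Mar, Jun, Aug, Nov.

4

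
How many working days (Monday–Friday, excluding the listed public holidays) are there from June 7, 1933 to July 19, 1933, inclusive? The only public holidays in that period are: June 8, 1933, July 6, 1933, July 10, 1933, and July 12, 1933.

27

June 7, 1933 is a Wednesday.
From June 7, 1933 to July 19, 1933 is 43 days inclusive.
43 = 7 × 6 + 1, so there are 6 full weeks plus 1 extra day.
Each full week contributes 5 weekdays (Mon–Fri): 6 × 5 = 30.
The 1 extra day is Wed — 1 of them qualifies.
Total: 30 + 1 = 31.
Holidays: June 8, 1933 (Thu); July 6, 1933 (Thu); July 10, 1933 (Mon); July 12, 1933 (Wed).
All 4 holidays fall on weekdays, so subtract 4.
Business days: 31 − 4 = 27.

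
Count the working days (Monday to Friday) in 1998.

1 January 1998 is a Thursday.
That's 365 days from start to end, counting both.
365 = 7 × 52 + 1, so there are 52 full weeks plus 1 extra day.
Each full week contributes 5 weekdays (Mon–Fri): 52 × 5 = 260.
The 1 extra day is Thursday — 1 of them qualifies.
Total: 260 + 1 = 261.

261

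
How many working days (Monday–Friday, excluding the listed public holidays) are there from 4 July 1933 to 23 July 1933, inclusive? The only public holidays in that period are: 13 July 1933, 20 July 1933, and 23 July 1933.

12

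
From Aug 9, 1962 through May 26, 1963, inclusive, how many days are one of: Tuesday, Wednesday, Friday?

Aug 9, 1962 is a Thursday.
The range spans 291 days (inclusive of both endpoints).
291 = 7 × 41 + 4, so there are 41 full weeks plus 4 extra days.
Each full week contributes 3 days from the set (Tue, Wed, Fri): 41 × 3 = 123.
The 4 extra days are Thu, Fri, Sat, Sun — 1 of them qualifies.
Total: 123 + 1 = 124.

124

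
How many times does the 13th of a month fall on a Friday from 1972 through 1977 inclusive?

9

Friday-the-13ths by year:
1972: Oct
1973: Apr, Jul
1974: Sep, Dec
1975: Jun
1976: Feb, Aug
1977: May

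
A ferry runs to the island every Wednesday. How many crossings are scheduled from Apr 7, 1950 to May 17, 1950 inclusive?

Apr 7, 1950 is a Friday.
That's 41 days from start to end, counting both.
41 = 7 × 5 + 6, so there are 5 full weeks plus 6 extra days.
Each full week contributes one Wednesday: 5 so far.
The 6 extra days are Friday, Saturday, Sunday, Monday, Tuesday, Wednesday — 1 of them qualifies.
Total: 5 + 1 = 6.

6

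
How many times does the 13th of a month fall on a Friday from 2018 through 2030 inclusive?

22

Friday-the-13ths by year:
2018: Apr, Jul
2019: Sep, Dec
2020: Mar, Nov
2021: Aug
2022: May
2023: Jan, Oct
2024: Sep, Dec
2025: Jun
2026: Feb, Mar, Nov
2027: Aug
2028: Oct
2029: Apr, Jul
2030: Sep, Dec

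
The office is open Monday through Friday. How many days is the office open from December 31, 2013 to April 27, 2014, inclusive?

December 31, 2013 is a Tuesday.
That's 118 days from start to end, counting both.
118 = 7 × 16 + 6, so there are 16 full weeks plus 6 extra days.
Each full week contributes 5 weekdays (Mon–Fri): 16 × 5 = 80.
The 6 extra days are Tue, Wed, Thu, Fri, Sat, Sun — 4 of them qualify.
Total: 80 + 4 = 84.

84 weekdays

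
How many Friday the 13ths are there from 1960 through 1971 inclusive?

Friday-the-13ths by year:
1960: May
1961: Jan, Oct
1962: Apr, Jul
1963: Sep, Dec
1964: Mar, Nov
1965: Aug
1966: May
1967: Jan, Oct
1968: Sep, Dec
1969: Jun
1970: Feb, Mar, Nov
1971: Aug

20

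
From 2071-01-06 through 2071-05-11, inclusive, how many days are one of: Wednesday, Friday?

36

2071-01-06 is a Tuesday.
From 2071-01-06 to 2071-05-11 is 126 days inclusive.
126 = 7 × 18, so the span is exactly 18 full weeks.
Each full week contributes 2 days from the set (Wed, Fri): 18 × 2 = 36.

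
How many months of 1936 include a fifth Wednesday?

5

A month has five Wednesdays exactly when Wednesday falls within its first (length − 28) days.
Jan: 31 days, starts Wed → 5 of Wed, Thu, Fri ✓
Feb: 29 days, starts Sat → 5 of Sat
Mar: 31 days, starts Sun → 5 of Sun, Mon, Tue
Apr: 30 days, starts Wed → 5 of Wed, Thu ✓
May: 31 days, starts Fri → 5 of Fri, Sat, Sun
Jun: 30 days, starts Mon → 5 of Mon, Tue
Jul: 31 days, starts Wed → 5 of Wed, Thu, Fri ✓
Aug: 31 days, starts Sat → 5 of Sat, Sun, Mon
Sep: 30 days, starts Tue → 5 of Tue, Wed ✓
Oct: 31 days, starts Thu → 5 of Thu, Fri, Sat
Nov: 30 days, starts Sun → 5 of Sun, Mon
Dec: 31 days, starts Tue → 5 of Tue, Wed, Thu ✓
Months with five Wednesdays: Jan, Apr, Jul, Sep, Dec.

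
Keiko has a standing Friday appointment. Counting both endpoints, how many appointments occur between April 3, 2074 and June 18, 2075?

April 3, 2074 is a Tuesday.
That's 442 days from start to end, counting both.
442 = 7 × 63 + 1, so there are 63 full weeks plus 1 extra day.
Each full week contributes one Friday: 63 so far.
The 1 extra day is Tuesday — none qualify.
Total: 63 + 0 = 63.

63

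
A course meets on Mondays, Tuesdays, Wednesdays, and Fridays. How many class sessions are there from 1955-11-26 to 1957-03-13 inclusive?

271

1955-11-26 is a Saturday.
The range spans 474 days (inclusive of both endpoints).
474 = 7 × 67 + 5, so there are 67 full weeks plus 5 extra days.
Each full week contributes 4 days from the set (Mon, Tue, Wed, Fri): 67 × 4 = 268.
The 5 extra days are Saturday, Sunday, Monday, Tuesday, Wednesday — 3 of them qualify.
Total: 268 + 3 = 271.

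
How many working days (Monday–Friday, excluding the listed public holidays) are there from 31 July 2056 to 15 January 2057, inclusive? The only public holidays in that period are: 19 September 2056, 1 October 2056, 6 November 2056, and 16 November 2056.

31 July 2056 is a Monday.
The range spans 169 days (inclusive of both endpoints).
169 = 7 × 24 + 1, so there are 24 full weeks plus 1 extra day.
Each full week contributes 5 weekdays (Mon–Fri): 24 × 5 = 120.
The 1 extra day is Mon — 1 of them qualifies.
Total: 120 + 1 = 121.
Holidays: 19 September 2056 (Tue); 1 October 2056 (Sun); 6 November 2056 (Mon); 16 November 2056 (Thu).
3 of the 4 holidays fall on weekdays; the rest are weekends and were already excluded.
Business days: 121 − 3 = 118.

118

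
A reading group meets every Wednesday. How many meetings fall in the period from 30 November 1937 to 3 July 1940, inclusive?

136 Wednesdays

30 November 1937 is a Tuesday.
That's 947 days from start to end, counting both.
947 = 7 × 135 + 2, so there are 135 full weeks plus 2 extra days.
Each full week contributes one Wednesday: 135 so far.
The 2 extra days are Tue, Wed — 1 of them qualifies.
Total: 135 + 1 = 136.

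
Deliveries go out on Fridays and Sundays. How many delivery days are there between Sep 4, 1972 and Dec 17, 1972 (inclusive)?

30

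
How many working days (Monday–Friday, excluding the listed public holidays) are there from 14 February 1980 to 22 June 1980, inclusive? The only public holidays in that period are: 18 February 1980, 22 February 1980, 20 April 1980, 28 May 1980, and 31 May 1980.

89 working days

14 February 1980 is a Thursday.
The range spans 130 days (inclusive of both endpoints).
130 = 7 × 18 + 4, so there are 18 full weeks plus 4 extra days.
Each full week contributes 5 weekdays (Mon–Fri): 18 × 5 = 90.
The 4 extra days are Thu, Fri, Sat, Sun — 2 of them qualify.
Total: 90 + 2 = 92.
Holidays: 18 February 1980 (Mon); 22 February 1980 (Fri); 20 April 1980 (Sun); 28 May 1980 (Wed); 31 May 1980 (Sat).
3 of the 5 holidays fall on weekdays; the rest are weekends and were already excluded.
Business days: 92 − 3 = 89.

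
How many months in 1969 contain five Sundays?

4

A month has five Sundays exactly when Sunday falls within its first (length − 28) days.
Jan: 31 days, starts Wed → 5 of Wed, Thu, Fri
Feb: 28 days, starts Sat → 5 of (none)
Mar: 31 days, starts Sat → 5 of Sat, Sun, Mon ✓
Apr: 30 days, starts Tue → 5 of Tue, Wed
May: 31 days, starts Thu → 5 of Thu, Fri, Sat
Jun: 30 days, starts Sun → 5 of Sun, Mon ✓
Jul: 31 days, starts Tue → 5 of Tue, Wed, Thu
Aug: 31 days, starts Fri → 5 of Fri, Sat, Sun ✓
Sep: 30 days, starts Mon → 5 of Mon, Tue
Oct: 31 days, starts Wed → 5 of Wed, Thu, Fri
Nov: 30 days, starts Sat → 5 of Sat, Sun ✓
Dec: 31 days, starts Mon → 5 of Mon, Tue, Wed
Months with five Sundays: Mar, Jun, Aug, Nov.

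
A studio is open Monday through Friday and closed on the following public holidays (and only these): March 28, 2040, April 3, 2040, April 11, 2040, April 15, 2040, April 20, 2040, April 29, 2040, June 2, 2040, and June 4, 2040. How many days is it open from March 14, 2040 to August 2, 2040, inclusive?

97

March 14, 2040 is a Wednesday.
That's 142 days from start to end, counting both.
142 = 7 × 20 + 2, so there are 20 full weeks plus 2 extra days.
Each full week contributes 5 weekdays (Mon–Fri): 20 × 5 = 100.
The 2 extra days are Wed, Thu — 2 of them qualify.
Total: 100 + 2 = 102.
Holidays: March 28, 2040 (Wed); April 3, 2040 (Tue); April 11, 2040 (Wed); April 15, 2040 (Sun); April 20, 2040 (Fri); April 29, 2040 (Sun); June 2, 2040 (Sat); June 4, 2040 (Mon).
5 of the 8 holidays fall on weekdays; the rest are weekends and were already excluded.
Business days: 102 − 5 = 97.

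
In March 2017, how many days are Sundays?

4

2017-03-01 is a Wednesday.
The range spans 31 days (inclusive of both endpoints).
31 = 7 × 4 + 3, so there are 4 full weeks plus 3 extra days.
Each full week contributes one Sunday: 4 so far.
The 3 extra days are Wednesday, Thursday, Friday — none qualify.
Total: 4 + 0 = 4.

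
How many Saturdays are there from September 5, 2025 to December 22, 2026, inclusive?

September 5, 2025 is a Friday.
That's 474 days from start to end, counting both.
474 = 7 × 67 + 5, so there are 67 full weeks plus 5 extra days.
Each full week contributes one Saturday: 67 so far.
The 5 extra days are Fri, Sat, Sun, Mon, Tue — 1 of them qualifies.
Total: 67 + 1 = 68.

68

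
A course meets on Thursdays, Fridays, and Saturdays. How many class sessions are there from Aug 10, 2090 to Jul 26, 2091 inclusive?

151

Aug 10, 2090 is a Thursday.
The range spans 351 days (inclusive of both endpoints).
351 = 7 × 50 + 1, so there are 50 full weeks plus 1 extra day.
Each full week contributes 3 days from the set (Thu, Fri, Sat): 50 × 3 = 150.
The 1 extra day is Thursday — 1 of them qualifies.
Total: 150 + 1 = 151.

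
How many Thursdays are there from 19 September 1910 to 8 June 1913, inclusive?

142

19 September 1910 is a Monday.
That's 994 days from start to end, counting both.
994 = 7 × 142, so the span is exactly 142 full weeks.
Each full week contributes one Thursday: 142 so far.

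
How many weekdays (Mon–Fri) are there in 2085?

261

January 1, 2085 is a Monday.
The range spans 365 days (inclusive of both endpoints).
365 = 7 × 52 + 1, so there are 52 full weeks plus 1 extra day.
Each full week contributes 5 weekdays (Mon–Fri): 52 × 5 = 260.
The 1 extra day is Monday — 1 of them qualifies.
Total: 260 + 1 = 261.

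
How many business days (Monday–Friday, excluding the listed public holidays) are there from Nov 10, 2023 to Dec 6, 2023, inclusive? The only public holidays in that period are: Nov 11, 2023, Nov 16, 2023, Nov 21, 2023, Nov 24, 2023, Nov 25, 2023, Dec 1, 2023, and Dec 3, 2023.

Nov 10, 2023 is a Friday.
From Nov 10, 2023 to Dec 6, 2023 is 27 days inclusive.
27 = 7 × 3 + 6, so there are 3 full weeks plus 6 extra days.
Each full week contributes 5 weekdays (Mon–Fri): 3 × 5 = 15.
The 6 extra days are Friday, Saturday, Sunday, Monday, Tuesday, Wednesday — 4 of them qualify.
Total: 15 + 4 = 19.
Holidays: Nov 11, 2023 (Sat); Nov 16, 2023 (Thu); Nov 21, 2023 (Tue); Nov 24, 2023 (Fri); Nov 25, 2023 (Sat); Dec 1, 2023 (Fri); Dec 3, 2023 (Sun).
4 of the 7 holidays fall on weekdays; the rest are weekends and were already excluded.
Business days: 19 − 4 = 15.

15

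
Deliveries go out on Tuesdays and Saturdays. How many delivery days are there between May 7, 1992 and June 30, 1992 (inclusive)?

16

May 7, 1992 is a Thursday.
That's 55 days from start to end, counting both.
55 = 7 × 7 + 6, so there are 7 full weeks plus 6 extra days.
Each full week contributes 2 days from the set (Tue, Sat): 7 × 2 = 14.
The 6 extra days are Thu, Fri, Sat, Sun, Mon, Tue — 2 of them qualify.
Total: 14 + 2 = 16.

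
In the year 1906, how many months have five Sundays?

A month has five Sundays exactly when Sunday falls within its first (length − 28) days.
Jan: 31 days, starts Mon → 5 of Mon, Tue, Wed
Feb: 28 days, starts Thu → 5 of (none)
Mar: 31 days, starts Thu → 5 of Thu, Fri, Sat
Apr: 30 days, starts Sun → 5 of Sun, Mon ✓
May: 31 days, starts Tue → 5 of Tue, Wed, Thu
Jun: 30 days, starts Fri → 5 of Fri, Sat
Jul: 31 days, starts Sun → 5 of Sun, Mon, Tue ✓
Aug: 31 days, starts Wed → 5 of Wed, Thu, Fri
Sep: 30 days, starts Sat → 5 of Sat, Sun ✓
Oct: 31 days, starts Mon → 5 of Mon, Tue, Wed
Nov: 30 days, starts Thu → 5 of Thu, Fri
Dec: 31 days, starts Sat → 5 of Sat, Sun, Mon ✓
Months with five Sundays: Apr, Jul, Sep, Dec.

4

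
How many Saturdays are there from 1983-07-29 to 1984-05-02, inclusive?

1983-07-29 is a Friday.
That's 279 days from start to end, counting both.
279 = 7 × 39 + 6, so there are 39 full weeks plus 6 extra days.
Each full week contributes one Saturday: 39 so far.
The 6 extra days are Friday, Saturday, Sunday, Monday, Tuesday, Wednesday — 1 of them qualifies.
Total: 39 + 1 = 40.

40 Saturdays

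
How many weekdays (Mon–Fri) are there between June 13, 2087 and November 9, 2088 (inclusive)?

June 13, 2087 is a Friday.
From June 13, 2087 to November 9, 2088 is 516 days inclusive.
516 = 7 × 73 + 5, so there are 73 full weeks plus 5 extra days.
Each full week contributes 5 weekdays (Mon–Fri): 73 × 5 = 365.
The 5 extra days are Friday, Saturday, Sunday, Monday, Tuesday — 3 of them qualify.
Total: 365 + 3 = 368.

368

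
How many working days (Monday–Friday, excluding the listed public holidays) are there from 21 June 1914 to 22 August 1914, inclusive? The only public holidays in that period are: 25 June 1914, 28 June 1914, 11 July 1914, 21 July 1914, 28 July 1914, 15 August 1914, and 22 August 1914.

42 working days

21 June 1914 is a Sunday.
The range spans 63 days (inclusive of both endpoints).
63 = 7 × 9, so the span is exactly 9 full weeks.
Each full week contributes 5 weekdays (Mon–Fri): 9 × 5 = 45.
Total: 45.
Holidays: 25 June 1914 (Thu); 28 June 1914 (Sun); 11 July 1914 (Sat); 21 July 1914 (Tue); 28 July 1914 (Tue); 15 August 1914 (Sat); 22 August 1914 (Sat).
3 of the 7 holidays fall on weekdays; the rest are weekends and were already excluded.
Business days: 45 − 3 = 42.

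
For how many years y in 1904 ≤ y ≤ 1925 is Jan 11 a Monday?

3

Day of week of January 11 in each year:
1904: Mon ✓, 1905: Wed, 1906: Thu, 1907: Fri, 1908: Sat, 1909: Mon ✓, 1910: Tue, 1911: Wed, 1912: Thu, 1913: Sat, 1914: Sun, 1915: Mon ✓, 1916: Tue, 1917: Thu, 1918: Fri, 1919: Sat, 1920: Sun, 1921: Tue, 1922: Wed, 1923: Thu, 1924: Fri, 1925: Sun
Mondays: 1904, 1909, 1915.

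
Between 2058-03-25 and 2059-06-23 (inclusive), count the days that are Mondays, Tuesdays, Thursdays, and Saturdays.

2058-03-25 is a Monday.
From 2058-03-25 to 2059-06-23 is 456 days inclusive.
456 = 7 × 65 + 1, so there are 65 full weeks plus 1 extra day.
Each full week contributes 4 days from the set (Mon, Tue, Thu, Sat): 65 × 4 = 260.
The 1 extra day is Mon — 1 of them qualifies.
Total: 260 + 1 = 261.

261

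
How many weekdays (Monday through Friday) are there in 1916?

260

1916-01-01 is a Saturday.
That's 366 days from start to end, counting both.
366 = 7 × 52 + 2, so there are 52 full weeks plus 2 extra days.
Each full week contributes 5 weekdays (Mon–Fri): 52 × 5 = 260.
The 2 extra days are Saturday, Sunday — none qualify.
Total: 260 + 0 = 260.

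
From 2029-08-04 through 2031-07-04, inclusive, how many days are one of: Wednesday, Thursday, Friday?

300

2029-08-04 is a Saturday.
From 2029-08-04 to 2031-07-04 is 700 days inclusive.
700 = 7 × 100, so the span is exactly 100 full weeks.
Each full week contributes 3 days from the set (Wed, Thu, Fri): 100 × 3 = 300.
Total: 300.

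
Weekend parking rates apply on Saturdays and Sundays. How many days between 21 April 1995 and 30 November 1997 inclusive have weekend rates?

21 April 1995 is a Friday.
That's 955 days from start to end, counting both.
955 = 7 × 136 + 3, so there are 136 full weeks plus 3 extra days.
Each full week contributes 2 weekend days (Sat, Sun): 136 × 2 = 272.
The 3 extra days are Fri, Sat, Sun — 2 of them qualify.
Total: 272 + 2 = 274.

274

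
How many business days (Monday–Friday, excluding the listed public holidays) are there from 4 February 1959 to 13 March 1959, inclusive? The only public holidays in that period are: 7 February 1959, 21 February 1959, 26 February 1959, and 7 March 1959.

27 business days

4 February 1959 is a Wednesday.
The range spans 38 days (inclusive of both endpoints).
38 = 7 × 5 + 3, so there are 5 full weeks plus 3 extra days.
Each full week contributes 5 weekdays (Mon–Fri): 5 × 5 = 25.
The 3 extra days are Wed, Thu, Fri — 3 of them qualify.
Total: 25 + 3 = 28.
Holidays: 7 February 1959 (Sat); 21 February 1959 (Sat); 26 February 1959 (Thu); 7 March 1959 (Sat).
1 of the 4 holidays fall on weekdays; the rest are weekends and were already excluded.
Business days: 28 − 1 = 27.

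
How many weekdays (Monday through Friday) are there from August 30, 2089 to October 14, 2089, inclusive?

34

August 30, 2089 is a Tuesday.
From August 30, 2089 to October 14, 2089 is 46 days inclusive.
46 = 7 × 6 + 4, so there are 6 full weeks plus 4 extra days.
Each full week contributes 5 weekdays (Mon–Fri): 6 × 5 = 30.
The 4 extra days are Tue, Wed, Thu, Fri — 4 of them qualify.
Total: 30 + 4 = 34.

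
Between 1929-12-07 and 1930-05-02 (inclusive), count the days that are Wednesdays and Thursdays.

42

1929-12-07 is a Saturday.
From 1929-12-07 to 1930-05-02 is 147 days inclusive.
147 = 7 × 21, so the span is exactly 21 full weeks.
Each full week contributes 2 days from the set (Wed, Thu): 21 × 2 = 42.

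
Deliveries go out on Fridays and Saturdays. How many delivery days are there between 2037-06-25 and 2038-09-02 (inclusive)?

124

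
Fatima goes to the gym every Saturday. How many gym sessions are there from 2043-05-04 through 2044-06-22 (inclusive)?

2043-05-04 is a Monday.
The range spans 416 days (inclusive of both endpoints).
416 = 7 × 59 + 3, so there are 59 full weeks plus 3 extra days.
Each full week contributes one Saturday: 59 so far.
The 3 extra days are Mon, Tue, Wed — none qualify.
Total: 59 + 0 = 59.

59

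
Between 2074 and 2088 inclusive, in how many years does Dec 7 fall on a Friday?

Day of week of December 7 in each year:
2074: Fri ✓, 2075: Sat, 2076: Mon, 2077: Tue, 2078: Wed, 2079: Thu, 2080: Sat, 2081: Sun, 2082: Mon, 2083: Tue, 2084: Thu, 2085: Fri ✓, 2086: Sat, 2087: Sun, 2088: Tue
Fridays: 2074, 2085.

2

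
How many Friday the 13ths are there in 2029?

The 13th falls on a Friday when the month's 13th has weekday Fri.
Jan 13 is Sat; Feb 13 is Tue; Mar 13 is Tue; Apr 13 is Fri ✓; May 13 is Sun; Jun 13 is Wed; Jul 13 is Fri ✓; Aug 13 is Mon; Sep 13 is Thu; Oct 13 is Sat; Nov 13 is Tue; Dec 13 is Thu.
Friday the 13ths: Apr, Jul.

2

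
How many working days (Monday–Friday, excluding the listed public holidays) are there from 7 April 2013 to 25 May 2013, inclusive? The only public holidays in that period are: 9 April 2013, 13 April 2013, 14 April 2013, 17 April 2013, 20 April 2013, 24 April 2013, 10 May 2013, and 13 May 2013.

7 April 2013 is a Sunday.
That's 49 days from start to end, counting both.
49 = 7 × 7, so the span is exactly 7 full weeks.
Each full week contributes 5 weekdays (Mon–Fri): 7 × 5 = 35.
Total: 35.
Holidays: 9 April 2013 (Tue); 13 April 2013 (Sat); 14 April 2013 (Sun); 17 April 2013 (Wed); 20 April 2013 (Sat); 24 April 2013 (Wed); 10 May 2013 (Fri); 13 May 2013 (Mon).
5 of the 8 holidays fall on weekdays; the rest are weekends and were already excluded.
Business days: 35 − 5 = 30.

30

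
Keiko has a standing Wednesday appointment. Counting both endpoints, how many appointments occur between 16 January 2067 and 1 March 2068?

59

16 January 2067 is a Sunday.
The range spans 411 days (inclusive of both endpoints).
411 = 7 × 58 + 5, so there are 58 full weeks plus 5 extra days.
Each full week contributes one Wednesday: 58 so far.
The 5 extra days are Sunday, Monday, Tuesday, Wednesday, Thursday — 1 of them qualifies.
Total: 58 + 1 = 59.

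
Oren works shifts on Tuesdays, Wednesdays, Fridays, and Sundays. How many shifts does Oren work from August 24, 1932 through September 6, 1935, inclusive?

634

August 24, 1932 is a Wednesday.
That's 1109 days from start to end, counting both.
1109 = 7 × 158 + 3, so there are 158 full weeks plus 3 extra days.
Each full week contributes 4 days from the set (Tue, Wed, Fri, Sun): 158 × 4 = 632.
The 3 extra days are Wednesday, Thursday, Friday — 2 of them qualify.
Total: 632 + 2 = 634.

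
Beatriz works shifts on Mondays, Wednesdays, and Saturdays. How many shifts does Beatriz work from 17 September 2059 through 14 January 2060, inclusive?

17 September 2059 is a Wednesday.
The range spans 120 days (inclusive of both endpoints).
120 = 7 × 17 + 1, so there are 17 full weeks plus 1 extra day.
Each full week contributes 3 days from the set (Mon, Wed, Sat): 17 × 3 = 51.
The 1 extra day is Wed — 1 of them qualifies.
Total: 51 + 1 = 52.

52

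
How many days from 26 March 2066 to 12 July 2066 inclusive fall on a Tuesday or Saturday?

26 March 2066 is a Friday.
The range spans 109 days (inclusive of both endpoints).
109 = 7 × 15 + 4, so there are 15 full weeks plus 4 extra days.
Each full week contributes 2 days from the set (Tue, Sat): 15 × 2 = 30.
The 4 extra days are Fri, Sat, Sun, Mon — 1 of them qualifies.
Total: 30 + 1 = 31.

31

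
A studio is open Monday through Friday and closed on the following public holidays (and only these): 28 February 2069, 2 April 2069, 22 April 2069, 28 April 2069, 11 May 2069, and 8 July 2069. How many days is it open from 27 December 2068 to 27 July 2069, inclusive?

148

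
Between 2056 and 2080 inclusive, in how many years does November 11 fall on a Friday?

4

Day of week of November 11 in each year:
2056: Sat, 2057: Sun, 2058: Mon, 2059: Tue, 2060: Thu, 2061: Fri ✓, 2062: Sat, 2063: Sun, 2064: Tue, 2065: Wed, 2066: Thu, 2067: Fri ✓, 2068: Sun, 2069: Mon, 2070: Tue, 2071: Wed, 2072: Fri ✓, 2073: Sat, 2074: Sun, 2075: Mon, 2076: Wed, 2077: Thu, 2078: Fri ✓, 2079: Sat, 2080: Mon
Fridays: 2061, 2067, 2072, 2078.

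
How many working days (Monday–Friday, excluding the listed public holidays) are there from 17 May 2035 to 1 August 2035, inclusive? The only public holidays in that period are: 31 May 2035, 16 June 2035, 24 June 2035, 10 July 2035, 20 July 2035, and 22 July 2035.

52 working days

17 May 2035 is a Thursday.
From 17 May 2035 to 1 August 2035 is 77 days inclusive.
77 = 7 × 11, so the span is exactly 11 full weeks.
Each full week contributes 5 weekdays (Mon–Fri): 11 × 5 = 55.
Holidays: 31 May 2035 (Thu); 16 June 2035 (Sat); 24 June 2035 (Sun); 10 July 2035 (Tue); 20 July 2035 (Fri); 22 July 2035 (Sun).
3 of the 6 holidays fall on weekdays; the rest are weekends and were already excluded.
Business days: 55 − 3 = 52.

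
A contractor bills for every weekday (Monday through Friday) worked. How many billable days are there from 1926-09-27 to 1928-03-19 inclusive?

386 weekdays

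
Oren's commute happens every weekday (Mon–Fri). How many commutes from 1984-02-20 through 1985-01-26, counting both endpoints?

245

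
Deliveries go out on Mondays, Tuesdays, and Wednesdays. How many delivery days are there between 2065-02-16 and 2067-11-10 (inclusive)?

429

2065-02-16 is a Monday.
From 2065-02-16 to 2067-11-10 is 998 days inclusive.
998 = 7 × 142 + 4, so there are 142 full weeks plus 4 extra days.
Each full week contributes 3 days from the set (Mon, Tue, Wed): 142 × 3 = 426.
The 4 extra days are Monday, Tuesday, Wednesday, Thursday — 3 of them qualify.
Total: 426 + 3 = 429.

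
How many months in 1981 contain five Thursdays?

5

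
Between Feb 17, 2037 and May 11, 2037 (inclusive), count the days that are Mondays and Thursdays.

Feb 17, 2037 is a Tuesday.
The range spans 84 days (inclusive of both endpoints).
84 = 7 × 12, so the span is exactly 12 full weeks.
Each full week contributes 2 days from the set (Mon, Thu): 12 × 2 = 24.
Total: 24.

24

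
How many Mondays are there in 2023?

52

January 1, 2023 is a Sunday.
From January 1, 2023 to December 31, 2023 is 365 days inclusive.
365 = 7 × 52 + 1, so there are 52 full weeks plus 1 extra day.
Each full week contributes one Monday: 52 so far.
The 1 extra day is Sun — none qualify.
Total: 52 + 0 = 52.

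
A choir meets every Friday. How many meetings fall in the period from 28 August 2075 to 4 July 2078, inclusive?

28 August 2075 is a Wednesday.
The range spans 1042 days (inclusive of both endpoints).
1042 = 7 × 148 + 6, so there are 148 full weeks plus 6 extra days.
Each full week contributes one Friday: 148 so far.
The 6 extra days are Wed, Thu, Fri, Sat, Sun, Mon — 1 of them qualifies.
Total: 148 + 1 = 149.

149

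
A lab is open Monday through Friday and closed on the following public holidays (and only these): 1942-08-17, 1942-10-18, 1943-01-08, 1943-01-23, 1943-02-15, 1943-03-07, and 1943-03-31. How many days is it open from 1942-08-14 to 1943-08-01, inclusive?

1942-08-14 is a Friday.
The range spans 353 days (inclusive of both endpoints).
353 = 7 × 50 + 3, so there are 50 full weeks plus 3 extra days.
Each full week contributes 5 weekdays (Mon–Fri): 50 × 5 = 250.
The 3 extra days are Fri, Sat, Sun — 1 of them qualifies.
Total: 250 + 1 = 251.
Holidays: 1942-08-17 (Mon); 1942-10-18 (Sun); 1943-01-08 (Fri); 1943-01-23 (Sat); 1943-02-15 (Mon); 1943-03-07 (Sun); 1943-03-31 (Wed).
4 of the 7 holidays fall on weekdays; the rest are weekends and were already excluded.
Business days: 251 − 4 = 247.

247 working days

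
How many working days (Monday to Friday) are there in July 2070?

23 weekdays

July 1, 2070 is a Tuesday.
The range spans 31 days (inclusive of both endpoints).
31 = 7 × 4 + 3, so there are 4 full weeks plus 3 extra days.
Each full week contributes 5 weekdays (Mon–Fri): 4 × 5 = 20.
The 3 extra days are Tue, Wed, Thu — 3 of them qualify.
Total: 20 + 3 = 23.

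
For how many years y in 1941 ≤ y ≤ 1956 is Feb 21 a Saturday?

3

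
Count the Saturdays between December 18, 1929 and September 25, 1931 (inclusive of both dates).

92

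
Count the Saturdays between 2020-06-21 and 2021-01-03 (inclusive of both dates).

2020-06-21 is a Sunday.
From 2020-06-21 to 2021-01-03 is 197 days inclusive.
197 = 7 × 28 + 1, so there are 28 full weeks plus 1 extra day.
Each full week contributes one Saturday: 28 so far.
The 1 extra day is Sunday — none qualify.
Total: 28 + 0 = 28.

28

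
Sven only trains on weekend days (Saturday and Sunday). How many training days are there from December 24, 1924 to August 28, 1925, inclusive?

December 24, 1924 is a Wednesday.
The range spans 248 days (inclusive of both endpoints).
248 = 7 × 35 + 3, so there are 35 full weeks plus 3 extra days.
Each full week contributes 2 weekend days (Sat, Sun): 35 × 2 = 70.
The 3 extra days are Wed, Thu, Fri — none qualify.
Total: 70 + 0 = 70.

70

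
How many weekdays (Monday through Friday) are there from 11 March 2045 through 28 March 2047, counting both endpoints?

534

11 March 2045 is a Saturday.
That's 748 days from start to end, counting both.
748 = 7 × 106 + 6, so there are 106 full weeks plus 6 extra days.
Each full week contributes 5 weekdays (Mon–Fri): 106 × 5 = 530.
The 6 extra days are Saturday, Sunday, Monday, Tuesday, Wednesday, Thursday — 4 of them qualify.
Total: 530 + 4 = 534.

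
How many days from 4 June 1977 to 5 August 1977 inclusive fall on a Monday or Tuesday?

4 June 1977 is a Saturday.
That's 63 days from start to end, counting both.
63 = 7 × 9, so the span is exactly 9 full weeks.
Each full week contributes 2 days from the set (Mon, Tue): 9 × 2 = 18.
Total: 18.

18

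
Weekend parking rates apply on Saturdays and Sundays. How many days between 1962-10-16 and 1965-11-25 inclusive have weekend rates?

1962-10-16 is a Tuesday.
That's 1137 days from start to end, counting both.
1137 = 7 × 162 + 3, so there are 162 full weeks plus 3 extra days.
Each full week contributes 2 weekend days (Sat, Sun): 162 × 2 = 324.
The 3 extra days are Tuesday, Wednesday, Thursday — none qualify.
Total: 324 + 0 = 324.

324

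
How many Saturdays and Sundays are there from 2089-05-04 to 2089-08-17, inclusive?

30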